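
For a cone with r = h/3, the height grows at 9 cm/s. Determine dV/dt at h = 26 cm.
676π cm³/s

V = (1/3)π(h/3)²h = πh³/27
dV/dt = πh²/9 · 9
At h = 26: dV/dt = 676π cm³/s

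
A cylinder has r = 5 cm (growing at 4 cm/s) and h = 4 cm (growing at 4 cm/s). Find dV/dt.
260π cm³/s

V = πr²h
dV/dt = 2πrh·dr/dt + πr²·dh/dt
= 2π(5)(4)(4) + π(5)²(4)
= 260π cm³/s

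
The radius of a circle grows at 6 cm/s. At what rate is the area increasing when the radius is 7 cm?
84π cm²/s

A = πr²
dA/dt = 2πr · dr/dt = 2π(7)(6) = 84π cm²/s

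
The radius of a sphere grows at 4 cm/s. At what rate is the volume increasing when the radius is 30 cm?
14400π cm³/s

V = (4/3)πr³
dV/dt = dV/dr · dr/dt = 4πr² · 4
At r = 30: dV/dt = 14400π cm³/s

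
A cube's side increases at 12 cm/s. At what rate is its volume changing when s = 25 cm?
22500 cm³/s

V = s³
dV/dt = 3s² · ds/dt = 3·25²·12 = 22500 cm³/s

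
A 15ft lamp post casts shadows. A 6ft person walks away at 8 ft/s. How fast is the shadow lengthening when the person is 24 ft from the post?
16/3 ft/s

By similar triangles: 15/(x+s) = 6/s
Solving: s = 6x/9
ds/dt = 6/9 · dx/dt = 2/3 · 8 = 16/3 ft/s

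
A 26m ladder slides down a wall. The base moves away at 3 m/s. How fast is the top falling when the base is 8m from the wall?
4√17/17 ≈ 0.9701 m/s

x² + y² = 26²
2x·dx/dt + 2y·dy/dt = 0
dy/dt = -x/y · dx/dt = -8/(6√17) · 3 = -4√17/17 m/s
The top is descending at 4√17/17 ≈ 0.9701 m/s.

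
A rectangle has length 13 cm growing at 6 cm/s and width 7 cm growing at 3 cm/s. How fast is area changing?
81 cm²/s

A = lw
dA/dt = w·dl/dt + l·dw/dt = 7·6 + 13·3 = 81 cm²/s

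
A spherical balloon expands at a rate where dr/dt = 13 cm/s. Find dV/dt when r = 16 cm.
13312π cm³/s

V = (4/3)πr³
dV/dt = dV/dr · dr/dt = 4πr² · 13
At r = 16: dV/dt = 13312π cm³/s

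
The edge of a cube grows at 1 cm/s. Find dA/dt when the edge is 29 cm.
348 cm²/s

A = 6s²
dA/dt = 12s · ds/dt = 12·29·1 = 348 cm²/s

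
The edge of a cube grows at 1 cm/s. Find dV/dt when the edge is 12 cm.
432 cm³/s

V = s³
dV/dt = 3s² · ds/dt = 3·12²·1 = 432 cm³/s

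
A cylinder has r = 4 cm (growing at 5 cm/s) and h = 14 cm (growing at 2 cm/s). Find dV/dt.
592π cm³/s

V = πr²h
dV/dt = 2πrh·dr/dt + πr²·dh/dt
= 2π(4)(14)(5) + π(4)²(2)
= 592π cm³/s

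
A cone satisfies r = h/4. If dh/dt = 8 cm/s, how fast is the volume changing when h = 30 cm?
450π cm³/s

V = (1/3)π(h/4)²h = πh³/48
dV/dt = πh²/16 · 8
At h = 30: dV/dt = 450π cm³/s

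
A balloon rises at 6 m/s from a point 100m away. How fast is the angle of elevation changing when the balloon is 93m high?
0.032173 rad/s

tan(θ) = y/100
sec²(θ) · dθ/dt = (1/100) · dy/dt
dθ/dt = cos²(θ)/100 · 6 = 100/(100² + 93²) · 6
dθ/dt = 0.032173 rad/s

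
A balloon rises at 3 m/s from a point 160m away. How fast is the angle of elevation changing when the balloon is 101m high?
0.013407 rad/s

tan(θ) = y/160
sec²(θ) · dθ/dt = (1/160) · dy/dt
dθ/dt = cos²(θ)/160 · 3 = 160/(160² + 101²) · 3
dθ/dt = 0.013407 rad/s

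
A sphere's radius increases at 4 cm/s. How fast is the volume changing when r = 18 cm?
5184π cm³/s

V = (4/3)πr³
dV/dt = dV/dr · dr/dt = 4πr² · 4
At r = 18: dV/dt = 5184π cm³/s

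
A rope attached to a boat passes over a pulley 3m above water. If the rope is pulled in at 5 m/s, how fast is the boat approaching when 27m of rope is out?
9√5/4 ≈ 5.031 m/s

rope² = x² + 3²
x = √(27² - 3²) = 12√5
dx/dt = (rope/x) · d(rope)/dt = (27/(12√5)) · (-5) = -9√5/4 m/s
The boat approaches at 9√5/4 ≈ 5.031 m/s.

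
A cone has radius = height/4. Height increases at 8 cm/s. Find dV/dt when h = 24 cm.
288π cm³/s

V = (1/3)π(h/4)²h = πh³/48
dV/dt = πh²/16 · 8
At h = 24: dV/dt = 288π cm³/s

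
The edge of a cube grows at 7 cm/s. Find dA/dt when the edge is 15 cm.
1260 cm²/s

A = 6s²
dA/dt = 12s · ds/dt = 12·15·7 = 1260 cm²/s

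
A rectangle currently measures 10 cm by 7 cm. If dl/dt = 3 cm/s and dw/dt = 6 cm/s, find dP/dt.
18 cm/s

P = 2(l + w)
dP/dt = 2(dl/dt + dw/dt) = 2(3 + 6) = 18 cm/s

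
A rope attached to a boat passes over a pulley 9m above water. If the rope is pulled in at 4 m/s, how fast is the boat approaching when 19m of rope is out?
19√70/35 ≈ 4.542 m/s

rope² = x² + 9²
x = √(19² - 9²) = 2√70
dx/dt = (rope/x) · d(rope)/dt = (19/(2√70)) · (-4) = -19√70/35 m/s
The boat approaches at 19√70/35 ≈ 4.542 m/s.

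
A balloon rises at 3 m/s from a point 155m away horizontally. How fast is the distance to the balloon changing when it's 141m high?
423√43906/43906 ≈ 2.019 m/s

z² = 155² + y²
z = √(155² + 141²) = √43906
dz/dt = y/z · dy/dt = 141/√43906 · 3 = 423√43906/43906 ≈ 2.019 m/s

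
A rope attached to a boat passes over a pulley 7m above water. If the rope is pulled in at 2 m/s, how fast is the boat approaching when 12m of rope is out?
24√95/95 ≈ 2.462 m/s

rope² = x² + 7²
x = √(12² - 7²) = √95
dx/dt = (rope/x) · d(rope)/dt = (12/√95) · (-2) = -24√95/95 m/s
The boat approaches at 24√95/95 ≈ 2.462 m/s.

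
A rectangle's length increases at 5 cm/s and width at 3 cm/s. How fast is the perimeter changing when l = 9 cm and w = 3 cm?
16 cm/s

P = 2(l + w)
dP/dt = 2(dl/dt + dw/dt) = 2(5 + 3) = 16 cm/s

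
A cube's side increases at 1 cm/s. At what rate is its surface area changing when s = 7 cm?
84 cm²/s

A = 6s²
dA/dt = 12s · ds/dt = 12·7·1 = 84 cm²/s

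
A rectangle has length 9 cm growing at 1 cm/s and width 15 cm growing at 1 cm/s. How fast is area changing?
24 cm²/s

A = lw
dA/dt = w·dl/dt + l·dw/dt = 15·1 + 9·1 = 24 cm²/s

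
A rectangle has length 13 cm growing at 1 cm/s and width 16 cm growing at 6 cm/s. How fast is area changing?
94 cm²/s

A = lw
dA/dt = w·dl/dt + l·dw/dt = 16·1 + 13·6 = 94 cm²/s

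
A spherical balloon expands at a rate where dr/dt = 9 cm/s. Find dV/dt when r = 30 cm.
32400π cm³/s

V = (4/3)πr³
dV/dt = dV/dr · dr/dt = 4πr² · 9
At r = 30: dV/dt = 32400π cm³/s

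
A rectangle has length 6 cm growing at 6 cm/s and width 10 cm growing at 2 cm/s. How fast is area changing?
72 cm²/s

A = lw
dA/dt = w·dl/dt + l·dw/dt = 10·6 + 6·2 = 72 cm²/s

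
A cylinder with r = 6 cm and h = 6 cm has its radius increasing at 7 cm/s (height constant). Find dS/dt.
252π cm²/s

S = 2πrh + 2πr² (lateral + bases)
dS/dt = (2πh + 4πr)·dr/dt = (2π·6 + 4π·6)·7
= 252π cm²/s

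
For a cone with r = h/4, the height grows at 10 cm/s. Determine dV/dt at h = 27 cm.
3645π/8 cm³/s

V = (1/3)π(h/4)²h = πh³/48
dV/dt = πh²/16 · 10
At h = 27: dV/dt = 3645π/8 cm³/s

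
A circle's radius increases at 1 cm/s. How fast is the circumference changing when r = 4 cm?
2π cm/s

C = 2πr
dC/dt = 2π · dr/dt = 2π · 1 = 2π cm/s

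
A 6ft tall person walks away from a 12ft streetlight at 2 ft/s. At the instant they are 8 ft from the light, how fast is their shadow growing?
2 ft/s

By similar triangles: 12/(x+s) = 6/s
Solving: s = 6x/6
ds/dt = 6/6 · dx/dt = 1 · 2 = 2 ft/s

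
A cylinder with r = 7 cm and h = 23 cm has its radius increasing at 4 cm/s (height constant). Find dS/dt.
296π cm²/s

S = 2πrh + 2πr² (lateral + bases)
dS/dt = (2πh + 4πr)·dr/dt = (2π·23 + 4π·7)·4
= 296π cm²/s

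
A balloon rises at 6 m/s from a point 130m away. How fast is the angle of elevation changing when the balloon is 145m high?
0.020567 rad/s

tan(θ) = y/130
sec²(θ) · dθ/dt = (1/130) · dy/dt
dθ/dt = cos²(θ)/130 · 6 = 130/(130² + 145²) · 6
dθ/dt = 0.020567 rad/s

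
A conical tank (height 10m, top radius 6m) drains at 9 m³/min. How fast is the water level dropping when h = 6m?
25/(36π) ≈ 0.221 m/min

r/h = 6/10, so r = (3/5)h
V = (1/3)πr²h = (1/3)π((3/5)h)²h = (3/25)πh³
dV/dh = (9/25)πh²
dh/dt = (dV/dt)/(dV/dh) = -9/((9/25)π·6²) = -25/(36π) m/min
The level is dropping at 25/(36π) ≈ 0.221 m/min.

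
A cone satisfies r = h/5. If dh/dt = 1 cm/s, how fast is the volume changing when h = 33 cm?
1089π/25 cm³/s

V = (1/3)π(h/5)²h = πh³/75
dV/dt = πh²/25 · 1
At h = 33: dV/dt = 1089π/25 cm³/s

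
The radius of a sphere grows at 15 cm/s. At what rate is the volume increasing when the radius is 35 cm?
73500π cm³/s

V = (4/3)πr³
dV/dt = dV/dr · dr/dt = 4πr² · 15
At r = 35: dV/dt = 73500π cm³/s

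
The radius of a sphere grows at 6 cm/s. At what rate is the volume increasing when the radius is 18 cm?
7776π cm³/s

V = (4/3)πr³
dV/dt = dV/dr · dr/dt = 4πr² · 6
At r = 18: dV/dt = 7776π cm³/s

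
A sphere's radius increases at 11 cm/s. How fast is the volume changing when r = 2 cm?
176π cm³/s

V = (4/3)πr³
dV/dt = dV/dr · dr/dt = 4πr² · 11
At r = 2: dV/dt = 176π cm³/s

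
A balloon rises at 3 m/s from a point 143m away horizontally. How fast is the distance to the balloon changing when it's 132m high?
36√313/313 ≈ 2.035 m/s

z² = 143² + y²
z = √(143² + 132²) = 11√313
dz/dt = y/z · dy/dt = 132/(11√313) · 3 = 36√313/313 ≈ 2.035 m/s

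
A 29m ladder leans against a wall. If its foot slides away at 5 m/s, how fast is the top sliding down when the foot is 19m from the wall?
19√30/24 ≈ 4.336 m/s

x² + y² = 29²
2x·dx/dt + 2y·dy/dt = 0
dy/dt = -x/y · dx/dt = -19/(4√30) · 5 = -19√30/24 m/s
The top is descending at 19√30/24 ≈ 4.336 m/s.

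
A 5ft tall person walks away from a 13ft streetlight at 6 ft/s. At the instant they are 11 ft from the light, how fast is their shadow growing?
15/4 ft/s

By similar triangles: 13/(x+s) = 5/s
Solving: s = 5x/8
ds/dt = 5/8 · dx/dt = 5/8 · 6 = 15/4 ft/s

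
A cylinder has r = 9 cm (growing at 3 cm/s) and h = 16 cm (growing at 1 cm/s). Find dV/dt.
945π cm³/s

V = πr²h
dV/dt = 2πrh·dr/dt + πr²·dh/dt
= 2π(9)(16)(3) + π(9)²(1)
= 945π cm³/s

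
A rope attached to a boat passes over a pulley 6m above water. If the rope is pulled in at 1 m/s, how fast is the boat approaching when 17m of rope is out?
17√253/253 ≈ 1.069 m/s

rope² = x² + 6²
x = √(17² - 6²) = √253
dx/dt = (rope/x) · d(rope)/dt = (17/√253) · (-1) = -17√253/253 m/s
The boat approaches at 17√253/253 ≈ 1.069 m/s.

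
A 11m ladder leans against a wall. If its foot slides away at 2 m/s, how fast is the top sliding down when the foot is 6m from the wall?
12√85/85 ≈ 1.302 m/s

x² + y² = 11²
2x·dx/dt + 2y·dy/dt = 0
dy/dt = -x/y · dx/dt = -6/√85 · 2 = -12√85/85 m/s
The top is descending at 12√85/85 ≈ 1.302 m/s.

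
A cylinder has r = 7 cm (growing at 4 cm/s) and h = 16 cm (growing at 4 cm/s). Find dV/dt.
1092π cm³/s

V = πr²h
dV/dt = 2πrh·dr/dt + πr²·dh/dt
= 2π(7)(16)(4) + π(7)²(4)
= 1092π cm³/s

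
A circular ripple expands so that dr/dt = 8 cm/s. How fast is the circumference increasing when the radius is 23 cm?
16π cm/s

C = 2πr
dC/dt = 2π · dr/dt = 2π · 8 = 16π cm/s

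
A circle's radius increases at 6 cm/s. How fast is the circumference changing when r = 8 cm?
12π cm/s

C = 2πr
dC/dt = 2π · dr/dt = 2π · 6 = 12π cm/s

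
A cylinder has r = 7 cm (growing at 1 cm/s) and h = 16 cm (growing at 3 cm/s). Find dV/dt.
371π cm³/s

V = πr²h
dV/dt = 2πrh·dr/dt + πr²·dh/dt
= 2π(7)(16)(1) + π(7)²(3)
= 371π cm³/s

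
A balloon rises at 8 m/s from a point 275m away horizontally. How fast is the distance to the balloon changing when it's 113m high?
452√88394/44197 ≈ 3.041 m/s

z² = 275² + y²
z = √(275² + 113²) = √88394
dz/dt = y/z · dy/dt = 113/√88394 · 8 = 452√88394/44197 ≈ 3.041 m/s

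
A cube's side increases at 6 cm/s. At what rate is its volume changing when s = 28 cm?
14112 cm³/s

V = s³
dV/dt = 3s² · ds/dt = 3·28²·6 = 14112 cm³/s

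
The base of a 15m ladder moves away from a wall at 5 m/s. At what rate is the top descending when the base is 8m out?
40√161/161 ≈ 3.152 m/s

x² + y² = 15²
2x·dx/dt + 2y·dy/dt = 0
dy/dt = -x/y · dx/dt = -8/√161 · 5 = -40√161/161 m/s
The top is descending at 40√161/161 ≈ 3.152 m/s.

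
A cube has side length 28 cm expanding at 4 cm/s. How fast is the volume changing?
9408 cm³/s

V = s³
dV/dt = 3s² · ds/dt = 3·28²·4 = 9408 cm³/s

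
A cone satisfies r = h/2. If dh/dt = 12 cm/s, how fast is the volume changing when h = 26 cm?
2028π cm³/s

V = (1/3)π(h/2)²h = πh³/12
dV/dt = πh²/4 · 12
At h = 26: dV/dt = 2028π cm³/s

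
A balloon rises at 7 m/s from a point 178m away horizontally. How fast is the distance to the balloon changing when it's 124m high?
434√11765/11765 ≈ 4.001 m/s

z² = 178² + y²
z = √(178² + 124²) = 2√11765
dz/dt = y/z · dy/dt = 124/(2√11765) · 7 = 434√11765/11765 ≈ 4.001 m/s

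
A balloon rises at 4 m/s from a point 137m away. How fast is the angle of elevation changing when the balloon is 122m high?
0.016284 rad/s

tan(θ) = y/137
sec²(θ) · dθ/dt = (1/137) · dy/dt
dθ/dt = cos²(θ)/137 · 4 = 137/(137² + 122²) · 4
dθ/dt = 0.016284 rad/s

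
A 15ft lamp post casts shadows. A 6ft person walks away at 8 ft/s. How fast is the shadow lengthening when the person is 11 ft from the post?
16/3 ft/s

By similar triangles: 15/(x+s) = 6/s
Solving: s = 6x/9
ds/dt = 6/9 · dx/dt = 2/3 · 8 = 16/3 ft/s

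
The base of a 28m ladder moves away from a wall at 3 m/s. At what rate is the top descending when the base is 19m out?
19√47/47 ≈ 2.771 m/s

x² + y² = 28²
2x·dx/dt + 2y·dy/dt = 0
dy/dt = -x/y · dx/dt = -19/(3√47) · 3 = -19√47/47 m/s
The top is descending at 19√47/47 ≈ 2.771 m/s.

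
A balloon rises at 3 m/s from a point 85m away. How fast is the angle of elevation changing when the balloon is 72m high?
0.02055 rad/s

tan(θ) = y/85
sec²(θ) · dθ/dt = (1/85) · dy/dt
dθ/dt = cos²(θ)/85 · 3 = 85/(85² + 72²) · 3
dθ/dt = 0.02055 rad/s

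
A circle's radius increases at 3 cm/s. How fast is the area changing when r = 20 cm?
120π cm²/s

A = πr²
dA/dt = 2πr · dr/dt = 2π(20)(3) = 120π cm²/s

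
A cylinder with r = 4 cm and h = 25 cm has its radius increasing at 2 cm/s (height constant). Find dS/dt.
132π cm²/s

S = 2πrh + 2πr² (lateral + bases)
dS/dt = (2πh + 4πr)·dr/dt = (2π·25 + 4π·4)·2
= 132π cm²/s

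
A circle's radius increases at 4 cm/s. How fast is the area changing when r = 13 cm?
104π cm²/s

A = πr²
dA/dt = 2πr · dr/dt = 2π(13)(4) = 104π cm²/s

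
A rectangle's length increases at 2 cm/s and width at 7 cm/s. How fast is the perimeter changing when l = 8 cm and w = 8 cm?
18 cm/s

P = 2(l + w)
dP/dt = 2(dl/dt + dw/dt) = 2(2 + 7) = 18 cm/s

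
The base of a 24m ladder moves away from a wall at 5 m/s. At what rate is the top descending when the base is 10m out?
25√119/119 ≈ 2.292 m/s

x² + y² = 24²
2x·dx/dt + 2y·dy/dt = 0
dy/dt = -x/y · dx/dt = -10/(2√119) · 5 = -25√119/119 m/s
The top is descending at 25√119/119 ≈ 2.292 m/s.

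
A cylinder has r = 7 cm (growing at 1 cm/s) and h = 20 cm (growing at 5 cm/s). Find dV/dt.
525π cm³/s

V = πr²h
dV/dt = 2πrh·dr/dt + πr²·dh/dt
= 2π(7)(20)(1) + π(7)²(5)
= 525π cm³/s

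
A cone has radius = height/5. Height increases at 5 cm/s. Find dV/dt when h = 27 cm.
729π/5 cm³/s

V = (1/3)π(h/5)²h = πh³/75
dV/dt = πh²/25 · 5
At h = 27: dV/dt = 729π/5 cm³/s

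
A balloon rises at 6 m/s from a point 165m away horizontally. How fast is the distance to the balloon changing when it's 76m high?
456√33001/33001 ≈ 2.51 m/s

z² = 165² + y²
z = √(165² + 76²) = √33001
dz/dt = y/z · dy/dt = 76/√33001 · 6 = 456√33001/33001 ≈ 2.51 m/s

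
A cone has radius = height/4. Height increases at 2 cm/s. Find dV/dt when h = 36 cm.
162π cm³/s

V = (1/3)π(h/4)²h = πh³/48
dV/dt = πh²/16 · 2
At h = 36: dV/dt = 162π cm³/s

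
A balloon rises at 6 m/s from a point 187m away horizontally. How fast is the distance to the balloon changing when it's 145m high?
435√55994/27997 ≈ 3.677 m/s

z² = 187² + y²
z = √(187² + 145²) = √55994
dz/dt = y/z · dy/dt = 145/√55994 · 6 = 435√55994/27997 ≈ 3.677 m/s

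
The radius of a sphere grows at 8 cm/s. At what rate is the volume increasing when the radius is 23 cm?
16928π cm³/s

V = (4/3)πr³
dV/dt = dV/dr · dr/dt = 4πr² · 8
At r = 23: dV/dt = 16928π cm³/s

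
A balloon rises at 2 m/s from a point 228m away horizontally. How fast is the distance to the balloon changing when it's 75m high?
50√6401/6401 ≈ 0.625 m/s

z² = 228² + y²
z = √(228² + 75²) = 3√6401
dz/dt = y/z · dy/dt = 75/(3√6401) · 2 = 50√6401/6401 ≈ 0.625 m/s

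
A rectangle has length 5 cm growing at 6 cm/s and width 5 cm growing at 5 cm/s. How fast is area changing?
55 cm²/s

A = lw
dA/dt = w·dl/dt + l·dw/dt = 5·6 + 5·5 = 55 cm²/s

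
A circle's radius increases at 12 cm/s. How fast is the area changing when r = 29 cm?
696π cm²/s

A = πr²
dA/dt = 2πr · dr/dt = 2π(29)(12) = 696π cm²/s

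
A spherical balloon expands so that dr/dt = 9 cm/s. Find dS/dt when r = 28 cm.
2016π cm²/s

S = 4πr²
dS/dt = dS/dr · dr/dt = 8πr · 9
At r = 28: dS/dt = 2016π cm²/s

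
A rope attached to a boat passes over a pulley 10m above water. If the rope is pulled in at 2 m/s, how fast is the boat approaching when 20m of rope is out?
4√3/3 ≈ 2.309 m/s

rope² = x² + 10²
x = √(20² - 10²) = 10√3
dx/dt = (rope/x) · d(rope)/dt = (20/(10√3)) · (-2) = -4√3/3 m/s
The boat approaches at 4√3/3 ≈ 2.309 m/s.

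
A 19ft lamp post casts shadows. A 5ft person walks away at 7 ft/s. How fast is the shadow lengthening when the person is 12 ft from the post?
5/2 ft/s

By similar triangles: 19/(x+s) = 5/s
Solving: s = 5x/14
ds/dt = 5/14 · dx/dt = 5/14 · 7 = 5/2 ft/s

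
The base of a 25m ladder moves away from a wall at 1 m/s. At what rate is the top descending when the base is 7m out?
7/24 ≈ 0.2917 m/s

x² + y² = 25²
2x·dx/dt + 2y·dy/dt = 0
dy/dt = -x/y · dx/dt = -7/24 · 1 = -7/24 m/s
The top is descending at 7/24 ≈ 0.2917 m/s.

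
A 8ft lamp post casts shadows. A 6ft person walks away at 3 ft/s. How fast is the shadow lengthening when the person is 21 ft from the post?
9 ft/s

By similar triangles: 8/(x+s) = 6/s
Solving: s = 6x/2
ds/dt = 6/2 · dx/dt = 3 · 3 = 9 ft/s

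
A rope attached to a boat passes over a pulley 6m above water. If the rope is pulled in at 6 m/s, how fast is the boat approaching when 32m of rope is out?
96√247/247 ≈ 6.108 m/s

rope² = x² + 6²
x = √(32² - 6²) = 2√247
dx/dt = (rope/x) · d(rope)/dt = (32/(2√247)) · (-6) = -96√247/247 m/s
The boat approaches at 96√247/247 ≈ 6.108 m/s.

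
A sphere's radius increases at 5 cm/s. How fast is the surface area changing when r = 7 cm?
280π cm²/s

S = 4πr²
dS/dt = dS/dr · dr/dt = 8πr · 5
At r = 7: dS/dt = 280π cm²/s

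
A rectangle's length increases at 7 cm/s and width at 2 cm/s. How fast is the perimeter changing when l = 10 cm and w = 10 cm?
18 cm/s

P = 2(l + w)
dP/dt = 2(dl/dt + dw/dt) = 2(7 + 2) = 18 cm/s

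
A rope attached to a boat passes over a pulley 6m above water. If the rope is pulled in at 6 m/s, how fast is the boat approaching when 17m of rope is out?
102√253/253 ≈ 6.413 m/s

rope² = x² + 6²
x = √(17² - 6²) = √253
dx/dt = (rope/x) · d(rope)/dt = (17/√253) · (-6) = -102√253/253 m/s
The boat approaches at 102√253/253 ≈ 6.413 m/s.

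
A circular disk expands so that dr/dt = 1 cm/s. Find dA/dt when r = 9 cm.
18π cm²/s

A = πr²
dA/dt = 2πr · dr/dt = 2π(9)(1) = 18π cm²/s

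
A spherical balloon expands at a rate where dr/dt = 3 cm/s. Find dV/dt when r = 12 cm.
1728π cm³/s

V = (4/3)πr³
dV/dt = dV/dr · dr/dt = 4πr² · 3
At r = 12: dV/dt = 1728π cm³/s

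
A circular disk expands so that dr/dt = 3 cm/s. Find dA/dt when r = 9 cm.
54π cm²/s

A = πr²
dA/dt = 2πr · dr/dt = 2π(9)(3) = 54π cm²/s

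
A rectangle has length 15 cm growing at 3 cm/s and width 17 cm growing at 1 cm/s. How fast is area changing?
66 cm²/s

A = lw
dA/dt = w·dl/dt + l·dw/dt = 17·3 + 15·1 = 66 cm²/s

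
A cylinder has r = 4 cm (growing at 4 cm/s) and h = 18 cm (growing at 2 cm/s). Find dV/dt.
608π cm³/s

V = πr²h
dV/dt = 2πrh·dr/dt + πr²·dh/dt
= 2π(4)(18)(4) + π(4)²(2)
= 608π cm³/s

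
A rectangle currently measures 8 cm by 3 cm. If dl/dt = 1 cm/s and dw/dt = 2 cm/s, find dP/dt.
6 cm/s

P = 2(l + w)
dP/dt = 2(dl/dt + dw/dt) = 2(1 + 2) = 6 cm/s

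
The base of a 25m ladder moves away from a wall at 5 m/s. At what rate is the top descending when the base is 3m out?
15√154/308 ≈ 0.6044 m/s

x² + y² = 25²
2x·dx/dt + 2y·dy/dt = 0
dy/dt = -x/y · dx/dt = -3/(2√154) · 5 = -15√154/308 m/s
The top is descending at 15√154/308 ≈ 0.6044 m/s.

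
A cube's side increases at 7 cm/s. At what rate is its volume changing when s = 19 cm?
7581 cm³/s

V = s³
dV/dt = 3s² · ds/dt = 3·19²·7 = 7581 cm³/s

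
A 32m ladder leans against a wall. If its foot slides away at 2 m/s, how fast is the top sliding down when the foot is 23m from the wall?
46√55/165 ≈ 2.068 m/s

x² + y² = 32²
2x·dx/dt + 2y·dy/dt = 0
dy/dt = -x/y · dx/dt = -23/(3√55) · 2 = -46√55/165 m/s
The top is descending at 46√55/165 ≈ 2.068 m/s.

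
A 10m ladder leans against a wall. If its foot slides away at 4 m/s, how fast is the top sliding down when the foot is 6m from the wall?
3 m/s

x² + y² = 10²
2x·dx/dt + 2y·dy/dt = 0
dy/dt = -x/y · dx/dt = -6/8 · 4 = -3 m/s
The top is descending at 3 m/s.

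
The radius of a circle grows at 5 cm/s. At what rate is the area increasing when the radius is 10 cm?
100π cm²/s

A = πr²
dA/dt = 2πr · dr/dt = 2π(10)(5) = 100π cm²/s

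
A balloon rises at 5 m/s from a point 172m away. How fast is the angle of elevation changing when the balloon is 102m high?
0.021506 rad/s

tan(θ) = y/172
sec²(θ) · dθ/dt = (1/172) · dy/dt
dθ/dt = cos²(θ)/172 · 5 = 172/(172² + 102²) · 5
dθ/dt = 0.021506 rad/s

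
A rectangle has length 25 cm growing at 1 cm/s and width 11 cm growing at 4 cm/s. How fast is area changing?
111 cm²/s

A = lw
dA/dt = w·dl/dt + l·dw/dt = 11·1 + 25·4 = 111 cm²/s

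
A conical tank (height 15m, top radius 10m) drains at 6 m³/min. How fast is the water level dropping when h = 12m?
3/(32π) ≈ 0.02984 m/min

r/h = 10/15, so r = (2/3)h
V = (1/3)πr²h = (1/3)π((2/3)h)²h = (4/27)πh³
dV/dh = (4/9)πh²
dh/dt = (dV/dt)/(dV/dh) = -6/((4/9)π·12²) = -3/(32π) m/min
The level is dropping at 3/(32π) ≈ 0.02984 m/min.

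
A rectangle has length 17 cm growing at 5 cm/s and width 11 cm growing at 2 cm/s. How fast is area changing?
89 cm²/s

A = lw
dA/dt = w·dl/dt + l·dw/dt = 11·5 + 17·2 = 89 cm²/s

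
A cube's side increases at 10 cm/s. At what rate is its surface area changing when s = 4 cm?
480 cm²/s

A = 6s²
dA/dt = 12s · ds/dt = 12·4·10 = 480 cm²/s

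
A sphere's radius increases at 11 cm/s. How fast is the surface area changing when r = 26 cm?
2288π cm²/s

S = 4πr²
dS/dt = dS/dr · dr/dt = 8πr · 11
At r = 26: dS/dt = 2288π cm²/s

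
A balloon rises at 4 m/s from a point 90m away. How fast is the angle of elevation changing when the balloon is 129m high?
0.014551 rad/s

tan(θ) = y/90
sec²(θ) · dθ/dt = (1/90) · dy/dt
dθ/dt = cos²(θ)/90 · 4 = 90/(90² + 129²) · 4
dθ/dt = 0.014551 rad/s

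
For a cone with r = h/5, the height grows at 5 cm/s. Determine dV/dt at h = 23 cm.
529π/5 cm³/s

V = (1/3)π(h/5)²h = πh³/75
dV/dt = πh²/25 · 5
At h = 23: dV/dt = 529π/5 cm³/s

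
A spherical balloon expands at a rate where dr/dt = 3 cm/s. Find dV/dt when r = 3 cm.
108π cm³/s

V = (4/3)πr³
dV/dt = dV/dr · dr/dt = 4πr² · 3
At r = 3: dV/dt = 108π cm³/s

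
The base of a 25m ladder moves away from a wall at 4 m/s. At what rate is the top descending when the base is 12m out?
48√481/481 ≈ 2.189 m/s

x² + y² = 25²
2x·dx/dt + 2y·dy/dt = 0
dy/dt = -x/y · dx/dt = -12/√481 · 4 = -48√481/481 m/s
The top is descending at 48√481/481 ≈ 2.189 m/s.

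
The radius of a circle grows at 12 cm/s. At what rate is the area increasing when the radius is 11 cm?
264π cm²/s

A = πr²
dA/dt = 2πr · dr/dt = 2π(11)(12) = 264π cm²/s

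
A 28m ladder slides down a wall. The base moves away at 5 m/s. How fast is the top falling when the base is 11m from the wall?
55√663/663 ≈ 2.136 m/s

x² + y² = 28²
2x·dx/dt + 2y·dy/dt = 0
dy/dt = -x/y · dx/dt = -11/√663 · 5 = -55√663/663 m/s
The top is descending at 55√663/663 ≈ 2.136 m/s.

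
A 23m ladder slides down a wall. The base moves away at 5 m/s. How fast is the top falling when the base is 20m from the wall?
100√129/129 ≈ 8.805 m/s

x² + y² = 23²
2x·dx/dt + 2y·dy/dt = 0
dy/dt = -x/y · dx/dt = -20/√129 · 5 = -100√129/129 m/s
The top is descending at 100√129/129 ≈ 8.805 m/s.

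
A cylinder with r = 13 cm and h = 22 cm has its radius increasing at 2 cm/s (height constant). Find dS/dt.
192π cm²/s

S = 2πrh + 2πr² (lateral + bases)
dS/dt = (2πh + 4πr)·dr/dt = (2π·22 + 4π·13)·2
= 192π cm²/s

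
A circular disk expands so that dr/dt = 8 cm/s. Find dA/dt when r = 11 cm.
176π cm²/s

A = πr²
dA/dt = 2πr · dr/dt = 2π(11)(8) = 176π cm²/s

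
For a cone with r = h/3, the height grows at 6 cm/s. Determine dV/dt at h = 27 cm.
486π cm³/s

V = (1/3)π(h/3)²h = πh³/27
dV/dt = πh²/9 · 6
At h = 27: dV/dt = 486π cm³/s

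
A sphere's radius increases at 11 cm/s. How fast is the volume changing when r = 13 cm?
7436π cm³/s

V = (4/3)πr³
dV/dt = dV/dr · dr/dt = 4πr² · 11
At r = 13: dV/dt = 7436π cm³/s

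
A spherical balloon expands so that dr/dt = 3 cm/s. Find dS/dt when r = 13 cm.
312π cm²/s

S = 4πr²
dS/dt = dS/dr · dr/dt = 8πr · 3
At r = 13: dS/dt = 312π cm²/s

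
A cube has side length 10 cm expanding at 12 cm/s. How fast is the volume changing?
3600 cm³/s

V = s³
dV/dt = 3s² · ds/dt = 3·10²·12 = 3600 cm³/s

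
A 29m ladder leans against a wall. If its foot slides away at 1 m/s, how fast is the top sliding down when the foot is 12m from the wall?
12√697/697 ≈ 0.4545 m/s

x² + y² = 29²
2x·dx/dt + 2y·dy/dt = 0
dy/dt = -x/y · dx/dt = -12/√697 · 1 = -12√697/697 m/s
The top is descending at 12√697/697 ≈ 0.4545 m/s.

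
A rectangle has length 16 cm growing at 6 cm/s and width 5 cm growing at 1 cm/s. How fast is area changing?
46 cm²/s

A = lw
dA/dt = w·dl/dt + l·dw/dt = 5·6 + 16·1 = 46 cm²/s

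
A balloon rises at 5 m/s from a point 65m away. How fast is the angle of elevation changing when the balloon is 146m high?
0.012725 rad/s

tan(θ) = y/65
sec²(θ) · dθ/dt = (1/65) · dy/dt
dθ/dt = cos²(θ)/65 · 5 = 65/(65² + 146²) · 5
dθ/dt = 0.012725 rad/s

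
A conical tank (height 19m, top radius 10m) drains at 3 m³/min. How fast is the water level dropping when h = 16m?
1083/(25600π) ≈ 0.01347 m/min

r/h = 10/19, so r = (10/19)h
V = (1/3)πr²h = (1/3)π((10/19)h)²h = (100/1083)πh³
dV/dh = (100/361)πh²
dh/dt = (dV/dt)/(dV/dh) = -3/((100/361)π·16²) = -1083/(25600π) m/min
The level is dropping at 1083/(25600π) ≈ 0.01347 m/min.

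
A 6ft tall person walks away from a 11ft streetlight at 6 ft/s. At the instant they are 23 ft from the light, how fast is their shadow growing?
36/5 ft/s

By similar triangles: 11/(x+s) = 6/s
Solving: s = 6x/5
ds/dt = 6/5 · dx/dt = 6/5 · 6 = 36/5 ft/s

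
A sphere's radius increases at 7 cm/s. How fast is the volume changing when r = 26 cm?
18928π cm³/s

V = (4/3)πr³
dV/dt = dV/dr · dr/dt = 4πr² · 7
At r = 26: dV/dt = 18928π cm³/s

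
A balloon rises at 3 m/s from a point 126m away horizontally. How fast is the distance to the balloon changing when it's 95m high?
285√24901/24901 ≈ 1.806 m/s

z² = 126² + y²
z = √(126² + 95²) = √24901
dz/dt = y/z · dy/dt = 95/√24901 · 3 = 285√24901/24901 ≈ 1.806 m/s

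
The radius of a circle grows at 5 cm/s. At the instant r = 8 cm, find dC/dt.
10π cm/s

C = 2πr
dC/dt = 2π · dr/dt = 2π · 5 = 10π cm/s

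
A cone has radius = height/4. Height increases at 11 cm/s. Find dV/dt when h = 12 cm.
99π cm³/s

V = (1/3)π(h/4)²h = πh³/48
dV/dt = πh²/16 · 11
At h = 12: dV/dt = 99π cm³/s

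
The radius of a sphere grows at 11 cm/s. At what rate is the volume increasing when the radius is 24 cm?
25344π cm³/s

V = (4/3)πr³
dV/dt = dV/dr · dr/dt = 4πr² · 11
At r = 24: dV/dt = 25344π cm³/s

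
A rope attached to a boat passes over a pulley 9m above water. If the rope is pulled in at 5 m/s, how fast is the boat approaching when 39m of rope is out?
13√10/8 ≈ 5.139 m/s

rope² = x² + 9²
x = √(39² - 9²) = 12√10
dx/dt = (rope/x) · d(rope)/dt = (39/(12√10)) · (-5) = -13√10/8 m/s
The boat approaches at 13√10/8 ≈ 5.139 m/s.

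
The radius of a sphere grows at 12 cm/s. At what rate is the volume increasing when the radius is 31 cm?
46128π cm³/s

V = (4/3)πr³
dV/dt = dV/dr · dr/dt = 4πr² · 12
At r = 31: dV/dt = 46128π cm³/s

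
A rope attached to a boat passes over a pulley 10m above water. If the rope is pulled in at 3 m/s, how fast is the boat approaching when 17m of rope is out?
17√21/21 ≈ 3.71 m/s

rope² = x² + 10²
x = √(17² - 10²) = 3√21
dx/dt = (rope/x) · d(rope)/dt = (17/(3√21)) · (-3) = -17√21/21 m/s
The boat approaches at 17√21/21 ≈ 3.71 m/s.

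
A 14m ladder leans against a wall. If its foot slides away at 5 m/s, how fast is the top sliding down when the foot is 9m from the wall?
9√115/23 ≈ 4.196 m/s

x² + y² = 14²
2x·dx/dt + 2y·dy/dt = 0
dy/dt = -x/y · dx/dt = -9/√115 · 5 = -9√115/23 m/s
The top is descending at 9√115/23 ≈ 4.196 m/s.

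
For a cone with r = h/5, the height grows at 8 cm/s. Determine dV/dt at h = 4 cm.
128π/25 cm³/s

V = (1/3)π(h/5)²h = πh³/75
dV/dt = πh²/25 · 8
At h = 4: dV/dt = 128π/25 cm³/s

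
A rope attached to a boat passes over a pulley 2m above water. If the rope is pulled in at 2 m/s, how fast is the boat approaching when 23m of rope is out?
46√21/105 ≈ 2.008 m/s

rope² = x² + 2²
x = √(23² - 2²) = 5√21
dx/dt = (rope/x) · d(rope)/dt = (23/(5√21)) · (-2) = -46√21/105 m/s
The boat approaches at 46√21/105 ≈ 2.008 m/s.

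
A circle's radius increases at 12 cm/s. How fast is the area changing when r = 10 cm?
240π cm²/s

A = πr²
dA/dt = 2πr · dr/dt = 2π(10)(12) = 240π cm²/s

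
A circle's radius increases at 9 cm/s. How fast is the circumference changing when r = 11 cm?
18π cm/s

C = 2πr
dC/dt = 2π · dr/dt = 2π · 9 = 18π cm/s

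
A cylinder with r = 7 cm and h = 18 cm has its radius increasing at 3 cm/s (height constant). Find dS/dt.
192π cm²/s

S = 2πrh + 2πr² (lateral + bases)
dS/dt = (2πh + 4πr)·dr/dt = (2π·18 + 4π·7)·3
= 192π cm²/s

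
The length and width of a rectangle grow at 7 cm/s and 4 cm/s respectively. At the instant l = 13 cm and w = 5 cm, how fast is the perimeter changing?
22 cm/s

P = 2(l + w)
dP/dt = 2(dl/dt + dw/dt) = 2(7 + 4) = 22 cm/s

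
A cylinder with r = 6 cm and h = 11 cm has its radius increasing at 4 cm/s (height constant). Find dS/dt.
184π cm²/s

S = 2πrh + 2πr² (lateral + bases)
dS/dt = (2πh + 4πr)·dr/dt = (2π·11 + 4π·6)·4
= 184π cm²/s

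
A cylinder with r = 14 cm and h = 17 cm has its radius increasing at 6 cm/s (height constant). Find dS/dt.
540π cm²/s

S = 2πrh + 2πr² (lateral + bases)
dS/dt = (2πh + 4πr)·dr/dt = (2π·17 + 4π·14)·6
= 540π cm²/s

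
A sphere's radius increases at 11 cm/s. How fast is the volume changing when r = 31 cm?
42284π cm³/s

V = (4/3)πr³
dV/dt = dV/dr · dr/dt = 4πr² · 11
At r = 31: dV/dt = 42284π cm³/s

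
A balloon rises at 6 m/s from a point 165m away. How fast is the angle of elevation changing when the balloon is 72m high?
0.030547 rad/s

tan(θ) = y/165
sec²(θ) · dθ/dt = (1/165) · dy/dt
dθ/dt = cos²(θ)/165 · 6 = 165/(165² + 72²) · 6
dθ/dt = 0.030547 rad/s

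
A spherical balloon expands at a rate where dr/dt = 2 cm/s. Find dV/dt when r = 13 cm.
1352π cm³/s

V = (4/3)πr³
dV/dt = dV/dr · dr/dt = 4πr² · 2
At r = 13: dV/dt = 1352π cm³/s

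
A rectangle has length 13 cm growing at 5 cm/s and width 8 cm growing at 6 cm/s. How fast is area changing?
118 cm²/s

A = lw
dA/dt = w·dl/dt + l·dw/dt = 8·5 + 13·6 = 118 cm²/s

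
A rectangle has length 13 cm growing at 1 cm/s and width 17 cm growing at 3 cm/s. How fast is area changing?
56 cm²/s

A = lw
dA/dt = w·dl/dt + l·dw/dt = 17·1 + 13·3 = 56 cm²/s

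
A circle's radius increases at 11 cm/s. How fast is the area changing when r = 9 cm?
198π cm²/s

A = πr²
dA/dt = 2πr · dr/dt = 2π(9)(11) = 198π cm²/s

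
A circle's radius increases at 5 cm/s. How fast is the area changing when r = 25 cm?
250π cm²/s

A = πr²
dA/dt = 2πr · dr/dt = 2π(25)(5) = 250π cm²/s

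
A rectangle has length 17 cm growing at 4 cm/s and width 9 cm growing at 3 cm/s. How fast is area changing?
87 cm²/s

A = lw
dA/dt = w·dl/dt + l·dw/dt = 9·4 + 17·3 = 87 cm²/s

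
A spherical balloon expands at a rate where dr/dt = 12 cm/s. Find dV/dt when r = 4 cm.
768π cm³/s

V = (4/3)πr³
dV/dt = dV/dr · dr/dt = 4πr² · 12
At r = 4: dV/dt = 768π cm³/s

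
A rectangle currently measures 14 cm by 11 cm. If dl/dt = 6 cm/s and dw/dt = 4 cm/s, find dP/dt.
20 cm/s

P = 2(l + w)
dP/dt = 2(dl/dt + dw/dt) = 2(6 + 4) = 20 cm/s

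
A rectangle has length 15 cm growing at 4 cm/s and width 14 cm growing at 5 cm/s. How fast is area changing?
131 cm²/s

A = lw
dA/dt = w·dl/dt + l·dw/dt = 14·4 + 15·5 = 131 cm²/s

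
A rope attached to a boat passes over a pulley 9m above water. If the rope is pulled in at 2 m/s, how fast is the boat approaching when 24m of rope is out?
16√55/55 ≈ 2.157 m/s

rope² = x² + 9²
x = √(24² - 9²) = 3√55
dx/dt = (rope/x) · d(rope)/dt = (24/(3√55)) · (-2) = -16√55/55 m/s
The boat approaches at 16√55/55 ≈ 2.157 m/s.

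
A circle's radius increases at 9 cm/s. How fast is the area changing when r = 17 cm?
306π cm²/s

A = πr²
dA/dt = 2πr · dr/dt = 2π(17)(9) = 306π cm²/s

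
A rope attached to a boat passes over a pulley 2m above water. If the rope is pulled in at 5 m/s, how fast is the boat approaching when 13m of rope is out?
13√165/33 ≈ 5.06 m/s

rope² = x² + 2²
x = √(13² - 2²) = √165
dx/dt = (rope/x) · d(rope)/dt = (13/√165) · (-5) = -13√165/33 m/s
The boat approaches at 13√165/33 ≈ 5.06 m/s.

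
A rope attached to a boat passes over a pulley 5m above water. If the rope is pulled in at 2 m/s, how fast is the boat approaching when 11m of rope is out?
11√6/12 ≈ 2.245 m/s

rope² = x² + 5²
x = √(11² - 5²) = 4√6
dx/dt = (rope/x) · d(rope)/dt = (11/(4√6)) · (-2) = -11√6/12 m/s
The boat approaches at 11√6/12 ≈ 2.245 m/s.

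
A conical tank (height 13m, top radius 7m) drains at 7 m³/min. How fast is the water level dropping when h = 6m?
169/(252π) ≈ 0.2135 m/min

r/h = 7/13, so r = (7/13)h
V = (1/3)πr²h = (1/3)π((7/13)h)²h = (49/507)πh³
dV/dh = (49/169)πh²
dh/dt = (dV/dt)/(dV/dh) = -7/((49/169)π·6²) = -169/(252π) m/min
The level is dropping at 169/(252π) ≈ 0.2135 m/min.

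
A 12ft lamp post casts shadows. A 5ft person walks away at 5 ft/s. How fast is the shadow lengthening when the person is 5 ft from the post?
25/7 ft/s

By similar triangles: 12/(x+s) = 5/s
Solving: s = 5x/7
ds/dt = 5/7 · dx/dt = 5/7 · 5 = 25/7 ft/s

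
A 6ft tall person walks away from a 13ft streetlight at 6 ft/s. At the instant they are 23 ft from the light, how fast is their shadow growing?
36/7 ft/s

By similar triangles: 13/(x+s) = 6/s
Solving: s = 6x/7
ds/dt = 6/7 · dx/dt = 6/7 · 6 = 36/7 ft/s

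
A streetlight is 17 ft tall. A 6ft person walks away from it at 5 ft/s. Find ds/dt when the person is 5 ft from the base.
30/11 ft/s

By similar triangles: 17/(x+s) = 6/s
Solving: s = 6x/11
ds/dt = 6/11 · dx/dt = 6/11 · 5 = 30/11 ft/s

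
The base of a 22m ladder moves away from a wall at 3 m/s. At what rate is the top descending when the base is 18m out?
27√10/20 ≈ 4.269 m/s

x² + y² = 22²
2x·dx/dt + 2y·dy/dt = 0
dy/dt = -x/y · dx/dt = -18/(4√10) · 3 = -27√10/20 m/s
The top is descending at 27√10/20 ≈ 4.269 m/s.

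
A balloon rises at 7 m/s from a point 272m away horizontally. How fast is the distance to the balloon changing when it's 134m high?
469√22985/22985 ≈ 3.094 m/s

z² = 272² + y²
z = √(272² + 134²) = 2√22985
dz/dt = y/z · dy/dt = 134/(2√22985) · 7 = 469√22985/22985 ≈ 3.094 m/s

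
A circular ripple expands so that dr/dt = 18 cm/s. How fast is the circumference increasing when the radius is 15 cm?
36π cm/s

C = 2πr
dC/dt = 2π · dr/dt = 2π · 18 = 36π cm/s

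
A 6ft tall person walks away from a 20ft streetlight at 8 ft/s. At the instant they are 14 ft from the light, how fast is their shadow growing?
24/7 ft/s

By similar triangles: 20/(x+s) = 6/s
Solving: s = 6x/14
ds/dt = 6/14 · dx/dt = 3/7 · 8 = 24/7 ft/s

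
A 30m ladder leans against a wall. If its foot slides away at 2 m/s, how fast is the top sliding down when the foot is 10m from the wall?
√2/2 ≈ 0.7071 m/s

x² + y² = 30²
2x·dx/dt + 2y·dy/dt = 0
dy/dt = -x/y · dx/dt = -10/(20√2) · 2 = -√2/2 m/s
The top is descending at √2/2 ≈ 0.7071 m/s.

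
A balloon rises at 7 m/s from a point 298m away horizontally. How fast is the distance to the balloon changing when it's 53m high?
371√317/5389 ≈ 1.226 m/s

z² = 298² + y²
z = √(298² + 53²) = 17√317
dz/dt = y/z · dy/dt = 53/(17√317) · 7 = 371√317/5389 ≈ 1.226 m/s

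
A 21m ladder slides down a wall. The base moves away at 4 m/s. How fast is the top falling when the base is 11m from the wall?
11√5/10 ≈ 2.46 m/s

x² + y² = 21²
2x·dx/dt + 2y·dy/dt = 0
dy/dt = -x/y · dx/dt = -11/(8√5) · 4 = -11√5/10 m/s
The top is descending at 11√5/10 ≈ 2.46 m/s.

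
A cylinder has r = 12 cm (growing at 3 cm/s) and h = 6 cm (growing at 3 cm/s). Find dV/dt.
864π cm³/s

V = πr²h
dV/dt = 2πrh·dr/dt + πr²·dh/dt
= 2π(12)(6)(3) + π(12)²(3)
= 864π cm³/s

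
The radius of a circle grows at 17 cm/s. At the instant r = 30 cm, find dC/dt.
34π cm/s

C = 2πr
dC/dt = 2π · dr/dt = 2π · 17 = 34π cm/s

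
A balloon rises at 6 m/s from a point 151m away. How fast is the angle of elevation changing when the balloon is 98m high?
0.027959 rad/s

tan(θ) = y/151
sec²(θ) · dθ/dt = (1/151) · dy/dt
dθ/dt = cos²(θ)/151 · 6 = 151/(151² + 98²) · 6
dθ/dt = 0.027959 rad/s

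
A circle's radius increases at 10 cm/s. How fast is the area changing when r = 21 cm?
420π cm²/s

A = πr²
dA/dt = 2πr · dr/dt = 2π(21)(10) = 420π cm²/s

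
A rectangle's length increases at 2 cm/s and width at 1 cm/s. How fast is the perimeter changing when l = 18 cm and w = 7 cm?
6 cm/s

P = 2(l + w)
dP/dt = 2(dl/dt + dw/dt) = 2(2 + 1) = 6 cm/s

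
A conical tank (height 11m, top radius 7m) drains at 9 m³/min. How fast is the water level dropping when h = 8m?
1089/(3136π) ≈ 0.1105 m/min

r/h = 7/11, so r = (7/11)h
V = (1/3)πr²h = (1/3)π((7/11)h)²h = (49/363)πh³
dV/dh = (49/121)πh²
dh/dt = (dV/dt)/(dV/dh) = -9/((49/121)π·8²) = -1089/(3136π) m/min
The level is dropping at 1089/(3136π) ≈ 0.1105 m/min.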